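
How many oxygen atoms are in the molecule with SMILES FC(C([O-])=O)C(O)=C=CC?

3

The symbol for oxygen appears 3 times in the SMILES.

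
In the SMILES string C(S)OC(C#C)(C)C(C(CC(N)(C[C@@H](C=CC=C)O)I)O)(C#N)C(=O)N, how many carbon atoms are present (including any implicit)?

17

The symbol for carbon appears 17 times in the SMILES.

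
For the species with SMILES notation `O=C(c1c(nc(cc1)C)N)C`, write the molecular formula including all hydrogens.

Heavy atoms from the SMILES: 8 C, 2 N, 1 O.
Implicit hydrogens by atom environment:
  3 × C (aromatic): no H
  2 × C: 3 H each → 6
  2 × C (aromatic): 1 H each → 2
  1 × C: no H
  1 × N: 2 H
  1 × N (aromatic): no H
  1 × O: no H
  Total hydrogens = 10.
Molecular formula: C8H10N2O

C8H10N2O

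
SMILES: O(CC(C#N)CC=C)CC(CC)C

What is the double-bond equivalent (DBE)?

Molecular formula from the SMILES: C11H19NO.
DoU = (2C + 2 + N − H − X)/2 = (2·11 + 2 + 1 − 19 − 0)/2 = 6/2 = 3.
(Structurally: 0 ring(s) + 3 π bond(s) = 3.)

3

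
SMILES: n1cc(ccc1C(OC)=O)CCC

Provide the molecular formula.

C10H13NO2

Heavy atoms from the SMILES: 10 C, 1 N, 2 O.
Implicit hydrogens by atom environment:
  3 × C (aromatic): 1 H each → 3
  2 × C: 3 H each → 6
  2 × C: 2 H each → 4
  2 × C (aromatic): no H
  2 × O: no H
  1 × C: no H
  1 × N (aromatic): no H
  Total hydrogens = 13.
Molecular formula: C10H13NO2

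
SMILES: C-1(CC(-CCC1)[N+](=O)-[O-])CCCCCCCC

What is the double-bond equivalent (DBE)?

2

Molecular formula from the SMILES: C14H27NO2.
DoU = (2C + 2 + N − H − X)/2 = (2·14 + 2 + 1 − 27 − 0)/2 = 4/2 = 2.
(Structurally: 1 ring(s) + 1 π bond(s) = 2.)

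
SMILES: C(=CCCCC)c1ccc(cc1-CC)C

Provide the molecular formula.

C15H22

Heavy atoms from the SMILES: 15 C.
Implicit hydrogens by atom environment:
  4 × C: 2 H each → 8
  3 × C: 3 H each → 9
  3 × C (aromatic): 1 H each → 3
  3 × C (aromatic): no H
  2 × C: 1 H each → 2
  Total hydrogens = 22.
Molecular formula: C15H22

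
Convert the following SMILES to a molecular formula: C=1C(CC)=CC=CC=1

C8H10

Heavy atoms from the SMILES: 8 C.
Implicit hydrogens by atom environment:
  5 × C (aromatic): 1 H each → 5
  1 × C: 3 H
  1 × C: 2 H
  1 × C (aromatic): no H
  Total hydrogens = 10.
Molecular formula: C8H10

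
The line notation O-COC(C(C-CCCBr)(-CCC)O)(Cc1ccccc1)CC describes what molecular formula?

Heavy atoms from the SMILES: 1 Br, 19 C, 3 O.
Implicit hydrogens by atom environment:
  9 × C: 2 H each → 18
  5 × C (aromatic): 1 H each → 5
  2 × C: 3 H each → 6
  2 × C: no H
  2 × O: 1 H each → 2
  1 × Br: no H
  1 × C (aromatic): no H
  1 × O: no H
  Total hydrogens = 31.
Molecular formula: C19H31BrO3

C19H31BrO3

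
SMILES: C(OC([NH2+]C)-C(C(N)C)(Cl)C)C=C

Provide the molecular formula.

Heavy atoms from the SMILES: 9 C, 1 Cl, 2 N, 1 O.
Implicit hydrogens by atom environment:
  3 × C: 3 H each → 9
  3 × C: 1 H each → 3
  2 × C: 2 H each → 4
  1 × C: no H
  1 × Cl: no H
  1 × N (charge +1): 2 H
  1 × N: 2 H
  1 × O: no H
  Total hydrogens = 20.
Net charge +1.
Molecular formula: C9H20ClN2O+

C9H20ClN2O+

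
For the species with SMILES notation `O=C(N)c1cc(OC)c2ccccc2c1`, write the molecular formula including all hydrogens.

Heavy atoms from the SMILES: 12 C, 1 N, 2 O.
Implicit hydrogens by atom environment:
  6 × C (aromatic): 1 H each → 6
  4 × C (aromatic): no H
  2 × O: no H
  1 × C: 3 H
  1 × C: no H
  1 × N: 2 H
  Total hydrogens = 11.
Molecular formula: C12H11NO2

C12H11NO2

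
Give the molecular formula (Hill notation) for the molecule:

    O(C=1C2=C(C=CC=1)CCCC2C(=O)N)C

C12H15NO2

Heavy atoms from the SMILES: 12 C, 1 N, 2 O.
Implicit hydrogens by atom environment:
  3 × C: 2 H each → 6
  3 × C (aromatic): 1 H each → 3
  3 × C (aromatic): no H
  2 × O: no H
  1 × C: 3 H
  1 × C: 1 H
  1 × C: no H
  1 × N: 2 H
  Total hydrogens = 15.
Molecular formula: C12H15NO2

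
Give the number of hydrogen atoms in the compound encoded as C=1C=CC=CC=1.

Hydrogens are implicit in SMILES; fill each atom to its normal valence:
  6 × C (aromatic): 1 H each → 6
  Total hydrogens = 6.

6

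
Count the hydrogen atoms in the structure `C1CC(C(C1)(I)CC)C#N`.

12

Hydrogens are implicit in SMILES; fill each atom to its normal valence:
  4 × C: 2 H each → 8
  2 × C: no H
  1 × C: 3 H
  1 × C: 1 H
  1 × I: no H
  1 × N: no H
  Total hydrogens = 12.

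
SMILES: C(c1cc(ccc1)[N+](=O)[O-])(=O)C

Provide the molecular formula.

Heavy atoms from the SMILES: 8 C, 1 N, 3 O.
Implicit hydrogens by atom environment:
  4 × C (aromatic): 1 H each → 4
  2 × C (aromatic): no H
  2 × O: no H
  1 × C: 3 H
  1 × C: no H
  1 × N (charge +1): no H
  1 × O (charge -1): no H
  Total hydrogens = 7.
Molecular formula: C8H7NO3

C8H7NO3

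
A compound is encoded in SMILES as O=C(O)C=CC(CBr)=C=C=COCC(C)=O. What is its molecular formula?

C11H11BrO4

Heavy atoms from the SMILES: 1 Br, 11 C, 4 O.
Implicit hydrogens by atom environment:
  5 × C: no H
  3 × C: 1 H each → 3
  3 × O: no H
  2 × C: 2 H each → 4
  1 × Br: no H
  1 × C: 3 H
  1 × O: 1 H
  Total hydrogens = 11.
Molecular formula: C11H11BrO4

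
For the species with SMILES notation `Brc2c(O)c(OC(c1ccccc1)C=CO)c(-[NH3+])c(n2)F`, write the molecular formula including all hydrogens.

Heavy atoms from the SMILES: 1 Br, 14 C, 1 F, 2 N, 3 O.
Implicit hydrogens by atom environment:
  6 × C (aromatic): no H
  5 × C (aromatic): 1 H each → 5
  3 × C: 1 H each → 3
  2 × O: 1 H each → 2
  1 × Br: no H
  1 × F: no H
  1 × N (charge +1): 3 H
  1 × N (aromatic): no H
  1 × O: no H
  Total hydrogens = 13.
Net charge +1.
Molecular formula: C14H13BrFN2O3+

C14H13BrFN2O3+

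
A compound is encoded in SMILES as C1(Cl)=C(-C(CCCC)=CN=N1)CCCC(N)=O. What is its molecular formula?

Heavy atoms from the SMILES: 12 C, 1 Cl, 3 N, 1 O.
Implicit hydrogens by atom environment:
  6 × C: 2 H each → 12
  3 × C (aromatic): no H
  2 × N (aromatic): no H
  1 × C: 3 H
  1 × C (aromatic): 1 H
  1 × C: no H
  1 × Cl: no H
  1 × N: 2 H
  1 × O: no H
  Total hydrogens = 18.
Molecular formula: C12H18ClN3O

C12H18ClN3O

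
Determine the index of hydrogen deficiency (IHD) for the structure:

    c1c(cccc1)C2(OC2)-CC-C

Molecular formula from the SMILES: C11H14O.
DoU = (2C + 2 + N − H − X)/2 = (2·11 + 2 + 0 − 14 − 0)/2 = 10/2 = 5.
(Structurally: 2 ring(s) + 3 π bond(s) = 5.)

5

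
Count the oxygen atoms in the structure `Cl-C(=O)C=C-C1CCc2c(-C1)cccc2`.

1

The symbol for oxygen appears 1 time in the SMILES.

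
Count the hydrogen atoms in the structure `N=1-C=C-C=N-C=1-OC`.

Hydrogens are implicit in SMILES; fill each atom to its normal valence:
  3 × C (aromatic): 1 H each → 3
  2 × N (aromatic): no H
  1 × C: 3 H
  1 × C (aromatic): no H
  1 × O: no H
  Total hydrogens = 6.

6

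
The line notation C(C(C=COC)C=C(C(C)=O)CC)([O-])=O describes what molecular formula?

Heavy atoms from the SMILES: 11 C, 4 O.
Implicit hydrogens by atom environment:
  4 × C: 1 H each → 4
  3 × C: 3 H each → 9
  3 × C: no H
  3 × O: no H
  1 × C: 2 H
  1 × O (charge -1): no H
  Total hydrogens = 15.
Net charge -1.
Molecular formula: C11H15O4-

C11H15O4-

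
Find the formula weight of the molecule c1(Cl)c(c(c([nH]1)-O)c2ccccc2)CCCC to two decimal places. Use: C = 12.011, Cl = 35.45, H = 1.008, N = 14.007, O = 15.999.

249.74

Molecular formula: C14H16ClNO.
M = 14×12.011 + 1×35.45 + 16×1.008 + 1×14.007 + 1×15.999 = 249.74 g/mol.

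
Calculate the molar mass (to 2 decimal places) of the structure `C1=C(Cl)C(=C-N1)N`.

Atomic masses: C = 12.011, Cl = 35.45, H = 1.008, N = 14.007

Molecular formula: C4H5ClN2.
M = 4×12.011 + 1×35.45 + 5×1.008 + 2×14.007 = 116.55 g/mol.

116.55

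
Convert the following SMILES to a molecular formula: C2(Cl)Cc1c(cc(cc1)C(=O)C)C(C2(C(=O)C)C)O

Heavy atoms from the SMILES: 15 C, 1 Cl, 3 O.
Implicit hydrogens by atom environment:
  3 × C: 3 H each → 9
  3 × C (aromatic): 1 H each → 3
  3 × C (aromatic): no H
  3 × C: no H
  2 × C: 1 H each → 2
  2 × O: no H
  1 × C: 2 H
  1 × Cl: no H
  1 × O: 1 H
  Total hydrogens = 17.
Molecular formula: C15H17ClO3

C15H17ClO3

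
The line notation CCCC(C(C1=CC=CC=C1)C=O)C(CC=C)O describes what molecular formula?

C16H22O2

Heavy atoms from the SMILES: 16 C, 2 O.
Implicit hydrogens by atom environment:
  5 × C: 1 H each → 5
  5 × C (aromatic): 1 H each → 5
  4 × C: 2 H each → 8
  1 × C: 3 H
  1 × C (aromatic): no H
  1 × O: 1 H
  1 × O: no H
  Total hydrogens = 22.
Molecular formula: C16H22O2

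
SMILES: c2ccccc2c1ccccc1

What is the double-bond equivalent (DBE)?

Molecular formula from the SMILES: C12H10.
DoU = (2C + 2 + N − H − X)/2 = (2·12 + 2 + 0 − 10 − 0)/2 = 16/2 = 8.
(Structurally: 2 ring(s) + 6 π bond(s) = 8.)

8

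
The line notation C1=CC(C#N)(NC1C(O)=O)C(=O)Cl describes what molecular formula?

Heavy atoms from the SMILES: 7 C, 1 Cl, 2 N, 3 O.
Implicit hydrogens by atom environment:
  4 × C: no H
  3 × C: 1 H each → 3
  2 × O: no H
  1 × Cl: no H
  1 × N: 1 H
  1 × N: no H
  1 × O: 1 H
  Total hydrogens = 5.
Molecular formula: C7H5ClN2O3

C7H5ClN2O3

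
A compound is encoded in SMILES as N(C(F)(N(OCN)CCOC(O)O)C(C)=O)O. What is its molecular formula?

Heavy atoms from the SMILES: 7 C, 1 F, 3 N, 6 O.
Implicit hydrogens by atom environment:
  3 × C: 2 H each → 6
  3 × O: 1 H each → 3
  3 × O: no H
  2 × C: no H
  1 × C: 3 H
  1 × C: 1 H
  1 × F: no H
  1 × N: 2 H
  1 × N: 1 H
  1 × N: no H
  Total hydrogens = 16.
Molecular formula: C7H16FN3O6

C7H16FN3O6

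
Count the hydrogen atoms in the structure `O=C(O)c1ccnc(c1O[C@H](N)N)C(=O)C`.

Hydrogens are implicit in SMILES; fill each atom to its normal valence:
  3 × C (aromatic): no H
  3 × O: no H
  2 × C (aromatic): 1 H each → 2
  2 × C: no H
  2 × N: 2 H each → 4
  1 × C: 3 H
  1 × C: 1 H
  1 × N (aromatic): no H
  1 × O: 1 H
  Total hydrogens = 11.

11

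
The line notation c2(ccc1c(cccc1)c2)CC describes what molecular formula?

Heavy atoms from the SMILES: 12 C.
Implicit hydrogens by atom environment:
  7 × C (aromatic): 1 H each → 7
  3 × C (aromatic): no H
  1 × C: 3 H
  1 × C: 2 H
  Total hydrogens = 12.
Molecular formula: C12H12

C12H12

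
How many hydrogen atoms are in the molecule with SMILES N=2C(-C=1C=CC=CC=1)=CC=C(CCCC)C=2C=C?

19

Hydrogens are implicit in SMILES; fill each atom to its normal valence:
  7 × C (aromatic): 1 H each → 7
  4 × C: 2 H each → 8
  4 × C (aromatic): no H
  1 × C: 3 H
  1 × C: 1 H
  1 × N (aromatic): no H
  Total hydrogens = 19.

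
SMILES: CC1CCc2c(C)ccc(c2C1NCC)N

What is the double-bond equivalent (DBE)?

Molecular formula from the SMILES: C14H22N2.
DoU = (2C + 2 + N − H − X)/2 = (2·14 + 2 + 2 − 22 − 0)/2 = 10/2 = 5.
(Structurally: 2 ring(s) + 3 π bond(s) = 5.)

5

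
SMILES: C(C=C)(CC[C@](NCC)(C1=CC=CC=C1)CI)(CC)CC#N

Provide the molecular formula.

C19H27IN2

Heavy atoms from the SMILES: 19 C, 1 I, 2 N.
Implicit hydrogens by atom environment:
  7 × C: 2 H each → 14
  5 × C (aromatic): 1 H each → 5
  3 × C: no H
  2 × C: 3 H each → 6
  1 × C: 1 H
  1 × C (aromatic): no H
  1 × I: no H
  1 × N: 1 H
  1 × N: no H
  Total hydrogens = 27.
Molecular formula: C19H27IN2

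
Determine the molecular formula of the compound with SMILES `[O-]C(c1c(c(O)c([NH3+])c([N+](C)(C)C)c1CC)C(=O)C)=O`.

C14H21N2O4+

Heavy atoms from the SMILES: 14 C, 2 N, 4 O.
Implicit hydrogens by atom environment:
  6 × C (aromatic): no H
  5 × C: 3 H each → 15
  2 × C: no H
  2 × O: no H
  1 × C: 2 H
  1 × N (charge +1): 3 H
  1 × N (charge +1): no H
  1 × O: 1 H
  1 × O (charge -1): no H
  Total hydrogens = 21.
Net charge +1.
Molecular formula: C14H21N2O4+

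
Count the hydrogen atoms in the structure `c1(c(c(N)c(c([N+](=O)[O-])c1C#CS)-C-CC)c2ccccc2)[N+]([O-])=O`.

Hydrogens are implicit in SMILES; fill each atom to its normal valence:
  7 × C (aromatic): no H
  5 × C (aromatic): 1 H each → 5
  2 × C: 2 H each → 4
  2 × C: no H
  2 × N (charge +1): no H
  2 × O: no H
  2 × O (charge -1): no H
  1 × C: 3 H
  1 × N: 2 H
  1 × S: 1 H
  Total hydrogens = 15.

15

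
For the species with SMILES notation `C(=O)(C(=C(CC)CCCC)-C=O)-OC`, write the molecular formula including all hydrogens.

Heavy atoms from the SMILES: 11 C, 3 O.
Implicit hydrogens by atom environment:
  4 × C: 2 H each → 8
  3 × C: 3 H each → 9
  3 × C: no H
  3 × O: no H
  1 × C: 1 H
  Total hydrogens = 18.
Molecular formula: C11H18O3

C11H18O3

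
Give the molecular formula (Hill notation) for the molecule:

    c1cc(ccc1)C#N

Heavy atoms from the SMILES: 7 C, 1 N.
Implicit hydrogens by atom environment:
  5 × C (aromatic): 1 H each → 5
  1 × C (aromatic): no H
  1 × C: no H
  1 × N: no H
  Total hydrogens = 5.
Molecular formula: C7H5N

C7H5N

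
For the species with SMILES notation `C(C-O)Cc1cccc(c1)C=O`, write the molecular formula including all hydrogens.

C10H12O2

Heavy atoms from the SMILES: 10 C, 2 O.
Implicit hydrogens by atom environment:
  4 × C (aromatic): 1 H each → 4
  3 × C: 2 H each → 6
  2 × C (aromatic): no H
  1 × C: 1 H
  1 × O: 1 H
  1 × O: no H
  Total hydrogens = 12.
Molecular formula: C10H12O2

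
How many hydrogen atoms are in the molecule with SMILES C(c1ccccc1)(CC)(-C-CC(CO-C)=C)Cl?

21

Hydrogens are implicit in SMILES; fill each atom to its normal valence:
  5 × C: 2 H each → 10
  5 × C (aromatic): 1 H each → 5
  2 × C: 3 H each → 6
  2 × C: no H
  1 × C (aromatic): no H
  1 × Cl: no H
  1 × O: no H
  Total hydrogens = 21.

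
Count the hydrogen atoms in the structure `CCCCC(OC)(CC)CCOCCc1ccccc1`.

30

Hydrogens are implicit in SMILES; fill each atom to its normal valence:
  8 × C: 2 H each → 16
  5 × C (aromatic): 1 H each → 5
  3 × C: 3 H each → 9
  2 × O: no H
  1 × C: no H
  1 × C (aromatic): no H
  Total hydrogens = 30.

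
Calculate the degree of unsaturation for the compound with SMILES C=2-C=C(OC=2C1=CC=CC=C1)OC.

Molecular formula from the SMILES: C11H10O2.
DoU = (2C + 2 + N − H − X)/2 = (2·11 + 2 + 0 − 10 − 0)/2 = 14/2 = 7.
(Structurally: 2 ring(s) + 5 π bond(s) = 7.)

7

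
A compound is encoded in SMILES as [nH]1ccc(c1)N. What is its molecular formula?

Heavy atoms from the SMILES: 4 C, 2 N.
Implicit hydrogens by atom environment:
  3 × C (aromatic): 1 H each → 3
  1 × C (aromatic): no H
  1 × N: 2 H
  1 × N (aromatic): 1 H
  Total hydrogens = 6.
Molecular formula: C4H6N2

C4H6N2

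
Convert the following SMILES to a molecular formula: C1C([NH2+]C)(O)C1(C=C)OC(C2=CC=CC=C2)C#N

C14H17N2O2+

Heavy atoms from the SMILES: 14 C, 2 N, 2 O.
Implicit hydrogens by atom environment:
  5 × C (aromatic): 1 H each → 5
  3 × C: no H
  2 × C: 2 H each → 4
  2 × C: 1 H each → 2
  1 × C: 3 H
  1 × C (aromatic): no H
  1 × N (charge +1): 2 H
  1 × N: no H
  1 × O: 1 H
  1 × O: no H
  Total hydrogens = 17.
Net charge +1.
Molecular formula: C14H17N2O2+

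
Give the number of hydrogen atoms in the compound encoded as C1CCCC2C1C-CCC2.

18

Hydrogens are implicit in SMILES; fill each atom to its normal valence:
  8 × C: 2 H each → 16
  2 × C: 1 H each → 2
  Total hydrogens = 18.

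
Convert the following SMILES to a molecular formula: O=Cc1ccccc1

Heavy atoms from the SMILES: 7 C, 1 O.
Implicit hydrogens by atom environment:
  5 × C (aromatic): 1 H each → 5
  1 × C: 1 H
  1 × C (aromatic): no H
  1 × O: no H
  Total hydrogens = 6.
Molecular formula: C7H6O

C7H6O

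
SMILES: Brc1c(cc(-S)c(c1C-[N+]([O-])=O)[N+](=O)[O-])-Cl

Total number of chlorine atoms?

1

The symbol for chlorine appears 1 time in the SMILES.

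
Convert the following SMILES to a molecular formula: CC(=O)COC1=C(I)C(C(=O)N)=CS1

C8H8INO3S

Heavy atoms from the SMILES: 8 C, 1 I, 1 N, 3 O, 1 S.
Implicit hydrogens by atom environment:
  3 × C (aromatic): no H
  3 × O: no H
  2 × C: no H
  1 × C: 3 H
  1 × C: 2 H
  1 × C (aromatic): 1 H
  1 × I: no H
  1 × N: 2 H
  1 × S (aromatic): no H
  Total hydrogens = 8.
Molecular formula: C8H8INO3S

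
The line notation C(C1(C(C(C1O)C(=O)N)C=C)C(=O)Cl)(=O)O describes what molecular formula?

Heavy atoms from the SMILES: 9 C, 1 Cl, 1 N, 5 O.
Implicit hydrogens by atom environment:
  4 × C: 1 H each → 4
  4 × C: no H
  3 × O: no H
  2 × O: 1 H each → 2
  1 × C: 2 H
  1 × Cl: no H
  1 × N: 2 H
  Total hydrogens = 10.
Molecular formula: C9H10ClNO5

C9H10ClNO5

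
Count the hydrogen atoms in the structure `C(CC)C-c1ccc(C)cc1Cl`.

15

Hydrogens are implicit in SMILES; fill each atom to its normal valence:
  3 × C: 2 H each → 6
  3 × C (aromatic): 1 H each → 3
  3 × C (aromatic): no H
  2 × C: 3 H each → 6
  1 × Cl: no H
  Total hydrogens = 15.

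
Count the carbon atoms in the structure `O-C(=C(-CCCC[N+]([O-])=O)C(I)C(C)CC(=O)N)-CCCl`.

13

The symbol for carbon appears 13 times in the SMILES. (Cl is a single chlorine, not C + l.)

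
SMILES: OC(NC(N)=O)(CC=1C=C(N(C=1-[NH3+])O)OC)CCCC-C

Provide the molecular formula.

Heavy atoms from the SMILES: 13 C, 4 N, 4 O.
Implicit hydrogens by atom environment:
  5 × C: 2 H each → 10
  3 × C (aromatic): no H
  2 × C: 3 H each → 6
  2 × C: no H
  2 × O: 1 H each → 2
  2 × O: no H
  1 × C (aromatic): 1 H
  1 × N (charge +1): 3 H
  1 × N: 2 H
  1 × N: 1 H
  1 × N (aromatic): no H
  Total hydrogens = 25.
Net charge +1.
Molecular formula: C13H25N4O4+

C13H25N4O4+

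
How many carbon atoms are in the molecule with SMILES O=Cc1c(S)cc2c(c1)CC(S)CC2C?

The symbol for carbon appears 12 times in the SMILES. Lowercase c denotes aromatic carbon and counts toward C.

12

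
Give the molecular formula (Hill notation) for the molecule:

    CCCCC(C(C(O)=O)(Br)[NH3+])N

C7H16BrN2O2+

Heavy atoms from the SMILES: 1 Br, 7 C, 2 N, 2 O.
Implicit hydrogens by atom environment:
  3 × C: 2 H each → 6
  2 × C: no H
  1 × Br: no H
  1 × C: 3 H
  1 × C: 1 H
  1 × N (charge +1): 3 H
  1 × N: 2 H
  1 × O: 1 H
  1 × O: no H
  Total hydrogens = 16.
Net charge +1.
Molecular formula: C7H16BrN2O2+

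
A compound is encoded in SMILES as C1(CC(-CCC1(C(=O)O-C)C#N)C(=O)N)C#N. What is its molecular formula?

Heavy atoms from the SMILES: 11 C, 3 N, 3 O.
Implicit hydrogens by atom environment:
  5 × C: no H
  3 × C: 2 H each → 6
  3 × O: no H
  2 × C: 1 H each → 2
  2 × N: no H
  1 × C: 3 H
  1 × N: 2 H
  Total hydrogens = 13.
Molecular formula: C11H13N3O3

C11H13N3O3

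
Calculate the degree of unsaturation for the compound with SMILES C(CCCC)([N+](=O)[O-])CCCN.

1

Molecular formula from the SMILES: C8H18N2O2.
DoU = (2C + 2 + N − H − X)/2 = (2·8 + 2 + 2 − 18 − 0)/2 = 2/2 = 1.
(Structurally: 0 ring(s) + 1 π bond(s) = 1.)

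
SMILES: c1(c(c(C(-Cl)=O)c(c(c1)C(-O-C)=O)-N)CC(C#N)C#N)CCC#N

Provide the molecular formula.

C16H13ClN4O3

Heavy atoms from the SMILES: 16 C, 1 Cl, 4 N, 3 O.
Implicit hydrogens by atom environment:
  5 × C (aromatic): no H
  5 × C: no H
  3 × C: 2 H each → 6
  3 × N: no H
  3 × O: no H
  1 × C: 3 H
  1 × C (aromatic): 1 H
  1 × C: 1 H
  1 × Cl: no H
  1 × N: 2 H
  Total hydrogens = 13.
Molecular formula: C16H13ClN4O3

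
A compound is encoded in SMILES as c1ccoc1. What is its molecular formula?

Heavy atoms from the SMILES: 4 C, 1 O.
Implicit hydrogens by atom environment:
  4 × C (aromatic): 1 H each → 4
  1 × O (aromatic): no H
  Total hydrogens = 4.
Molecular formula: C4H4O

C4H4O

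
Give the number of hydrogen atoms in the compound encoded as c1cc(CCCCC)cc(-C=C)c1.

18

Hydrogens are implicit in SMILES; fill each atom to its normal valence:
  5 × C: 2 H each → 10
  4 × C (aromatic): 1 H each → 4
  2 × C (aromatic): no H
  1 × C: 3 H
  1 × C: 1 H
  Total hydrogens = 18.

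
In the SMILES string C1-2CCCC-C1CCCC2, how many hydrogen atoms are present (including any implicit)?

Hydrogens are implicit in SMILES; fill each atom to its normal valence:
  8 × C: 2 H each → 16
  2 × C: 1 H each → 2
  Total hydrogens = 18.

18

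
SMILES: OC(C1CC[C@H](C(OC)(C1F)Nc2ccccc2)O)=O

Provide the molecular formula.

Heavy atoms from the SMILES: 14 C, 1 F, 1 N, 4 O.
Implicit hydrogens by atom environment:
  5 × C (aromatic): 1 H each → 5
  3 × C: 1 H each → 3
  2 × C: 2 H each → 4
  2 × C: no H
  2 × O: 1 H each → 2
  2 × O: no H
  1 × C: 3 H
  1 × C (aromatic): no H
  1 × F: no H
  1 × N: 1 H
  Total hydrogens = 18.
Molecular formula: C14H18FNO4

C14H18FNO4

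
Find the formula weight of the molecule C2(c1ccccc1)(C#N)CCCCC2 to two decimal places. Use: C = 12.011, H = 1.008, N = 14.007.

Molecular formula: C13H15N.
M = 13×12.011 + 15×1.008 + 1×14.007 = 185.27 g/mol.

185.27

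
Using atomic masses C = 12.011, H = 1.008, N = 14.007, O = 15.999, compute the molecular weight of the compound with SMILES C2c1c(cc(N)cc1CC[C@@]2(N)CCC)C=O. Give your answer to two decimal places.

Molecular formula: C14H20N2O.
M = 14×12.011 + 20×1.008 + 2×14.007 + 1×15.999 = 232.33 g/mol.

232.33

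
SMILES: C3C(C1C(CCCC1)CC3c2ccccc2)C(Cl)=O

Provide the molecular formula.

Heavy atoms from the SMILES: 17 C, 1 Cl, 1 O.
Implicit hydrogens by atom environment:
  6 × C: 2 H each → 12
  5 × C (aromatic): 1 H each → 5
  4 × C: 1 H each → 4
  1 × C (aromatic): no H
  1 × C: no H
  1 × Cl: no H
  1 × O: no H
  Total hydrogens = 21.
Molecular formula: C17H21ClO

C17H21ClO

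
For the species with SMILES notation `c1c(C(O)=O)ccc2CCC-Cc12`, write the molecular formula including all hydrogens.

C11H12O2

Heavy atoms from the SMILES: 11 C, 2 O.
Implicit hydrogens by atom environment:
  4 × C: 2 H each → 8
  3 × C (aromatic): 1 H each → 3
  3 × C (aromatic): no H
  1 × C: no H
  1 × O: 1 H
  1 × O: no H
  Total hydrogens = 12.
Molecular formula: C11H12O2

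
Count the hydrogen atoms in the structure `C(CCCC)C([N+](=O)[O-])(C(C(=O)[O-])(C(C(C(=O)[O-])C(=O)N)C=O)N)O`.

19

Hydrogens are implicit in SMILES; fill each atom to its normal valence:
  5 × C: no H
  5 × O: no H
  4 × C: 2 H each → 8
  3 × C: 1 H each → 3
  3 × O (charge -1): no H
  2 × N: 2 H each → 4
  1 × C: 3 H
  1 × N (charge +1): no H
  1 × O: 1 H
  Total hydrogens = 19.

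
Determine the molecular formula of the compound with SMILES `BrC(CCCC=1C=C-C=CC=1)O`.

C10H13BrO

Heavy atoms from the SMILES: 1 Br, 10 C, 1 O.
Implicit hydrogens by atom environment:
  5 × C (aromatic): 1 H each → 5
  3 × C: 2 H each → 6
  1 × Br: no H
  1 × C: 1 H
  1 × C (aromatic): no H
  1 × O: 1 H
  Total hydrogens = 13.
Molecular formula: C10H13BrO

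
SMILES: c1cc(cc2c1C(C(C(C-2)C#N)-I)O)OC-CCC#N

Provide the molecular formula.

C15H15IN2O2

Heavy atoms from the SMILES: 15 C, 1 I, 2 N, 2 O.
Implicit hydrogens by atom environment:
  4 × C: 2 H each → 8
  3 × C (aromatic): 1 H each → 3
  3 × C: 1 H each → 3
  3 × C (aromatic): no H
  2 × C: no H
  2 × N: no H
  1 × I: no H
  1 × O: 1 H
  1 × O: no H
  Total hydrogens = 15.
Molecular formula: C15H15IN2O2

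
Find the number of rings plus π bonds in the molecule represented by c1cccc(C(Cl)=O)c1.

Molecular formula from the SMILES: C7H5ClO.
DoU = (2C + 2 + N − H − X)/2 = (2·7 + 2 + 0 − 5 − 1)/2 = 10/2 = 5.
(Structurally: 1 ring(s) + 4 π bond(s) = 5.)

5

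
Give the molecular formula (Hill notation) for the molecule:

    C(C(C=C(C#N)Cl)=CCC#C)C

C10H10ClN

Heavy atoms from the SMILES: 10 C, 1 Cl, 1 N.
Implicit hydrogens by atom environment:
  4 × C: no H
  3 × C: 1 H each → 3
  2 × C: 2 H each → 4
  1 × C: 3 H
  1 × Cl: no H
  1 × N: no H
  Total hydrogens = 10.
Molecular formula: C10H10ClN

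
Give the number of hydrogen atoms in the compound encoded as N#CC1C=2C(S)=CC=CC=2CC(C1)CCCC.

Hydrogens are implicit in SMILES; fill each atom to its normal valence:
  5 × C: 2 H each → 10
  3 × C (aromatic): 1 H each → 3
  3 × C (aromatic): no H
  2 × C: 1 H each → 2
  1 × C: 3 H
  1 × C: no H
  1 × N: no H
  1 × S: 1 H
  Total hydrogens = 19.

19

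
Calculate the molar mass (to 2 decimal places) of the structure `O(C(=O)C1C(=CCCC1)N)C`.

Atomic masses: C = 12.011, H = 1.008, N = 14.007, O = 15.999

Molecular formula: C8H13NO2.
M = 8×12.011 + 13×1.008 + 1×14.007 + 2×15.999 = 155.20 g/mol.

155.20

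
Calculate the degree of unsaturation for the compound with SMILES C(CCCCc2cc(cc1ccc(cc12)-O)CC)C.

Molecular formula from the SMILES: C18H24O.
DoU = (2C + 2 + N − H − X)/2 = (2·18 + 2 + 0 − 24 − 0)/2 = 14/2 = 7.
(Structurally: 2 ring(s) + 5 π bond(s) = 7.)

7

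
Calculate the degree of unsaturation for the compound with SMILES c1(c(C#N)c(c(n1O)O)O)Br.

Molecular formula from the SMILES: C5H3BrN2O3.
DoU = (2C + 2 + N − H − X)/2 = (2·5 + 2 + 2 − 3 − 1)/2 = 10/2 = 5.
(Structurally: 1 ring(s) + 4 π bond(s) = 5.)

5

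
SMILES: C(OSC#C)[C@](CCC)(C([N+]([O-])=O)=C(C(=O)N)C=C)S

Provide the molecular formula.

Heavy atoms from the SMILES: 12 C, 2 N, 4 O, 2 S.
Implicit hydrogens by atom environment:
  5 × C: no H
  4 × C: 2 H each → 8
  3 × O: no H
  2 × C: 1 H each → 2
  1 × C: 3 H
  1 × N: 2 H
  1 × N (charge +1): no H
  1 × O (charge -1): no H
  1 × S: 1 H
  1 × S: no H
  Total hydrogens = 16.
Molecular formula: C12H16N2O4S2

C12H16N2O4S2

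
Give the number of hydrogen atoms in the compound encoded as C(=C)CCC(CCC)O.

Hydrogens are implicit in SMILES; fill each atom to its normal valence:
  5 × C: 2 H each → 10
  2 × C: 1 H each → 2
  1 × C: 3 H
  1 × O: 1 H
  Total hydrogens = 16.

16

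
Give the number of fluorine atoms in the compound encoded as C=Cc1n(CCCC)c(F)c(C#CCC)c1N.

1

The symbol for fluorine appears 1 time in the SMILES.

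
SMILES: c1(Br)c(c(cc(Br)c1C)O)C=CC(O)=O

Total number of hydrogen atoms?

8

Hydrogens are implicit in SMILES; fill each atom to its normal valence:
  5 × C (aromatic): no H
  2 × Br: no H
  2 × C: 1 H each → 2
  2 × O: 1 H each → 2
  1 × C: 3 H
  1 × C (aromatic): 1 H
  1 × C: no H
  1 × O: no H
  Total hydrogens = 8.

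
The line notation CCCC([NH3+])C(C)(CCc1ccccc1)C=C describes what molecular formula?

C16H26N+

Heavy atoms from the SMILES: 16 C, 1 N.
Implicit hydrogens by atom environment:
  5 × C: 2 H each → 10
  5 × C (aromatic): 1 H each → 5
  2 × C: 3 H each → 6
  2 × C: 1 H each → 2
  1 × C: no H
  1 × C (aromatic): no H
  1 × N (charge +1): 3 H
  Total hydrogens = 26.
Net charge +1.
Molecular formula: C16H26N+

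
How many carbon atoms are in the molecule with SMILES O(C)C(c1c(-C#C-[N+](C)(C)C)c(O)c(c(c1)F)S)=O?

The symbol for carbon appears 13 times in the SMILES. Lowercase c denotes aromatic carbon and counts toward C.

13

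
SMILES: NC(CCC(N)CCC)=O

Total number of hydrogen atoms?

Hydrogens are implicit in SMILES; fill each atom to its normal valence:
  4 × C: 2 H each → 8
  2 × N: 2 H each → 4
  1 × C: 3 H
  1 × C: 1 H
  1 × C: no H
  1 × O: no H
  Total hydrogens = 16.

16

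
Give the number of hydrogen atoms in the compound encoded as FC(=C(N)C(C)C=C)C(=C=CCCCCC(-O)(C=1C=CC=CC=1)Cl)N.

Hydrogens are implicit in SMILES; fill each atom to its normal valence:
  5 × C: 2 H each → 10
  5 × C (aromatic): 1 H each → 5
  5 × C: no H
  3 × C: 1 H each → 3
  2 × N: 2 H each → 4
  1 × C: 3 H
  1 × C (aromatic): no H
  1 × Cl: no H
  1 × F: no H
  1 × O: 1 H
  Total hydrogens = 26.

26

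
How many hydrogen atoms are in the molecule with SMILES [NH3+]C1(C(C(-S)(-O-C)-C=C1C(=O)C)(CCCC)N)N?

Hydrogens are implicit in SMILES; fill each atom to its normal valence:
  5 × C: no H
  3 × C: 3 H each → 9
  3 × C: 2 H each → 6
  2 × N: 2 H each → 4
  2 × O: no H
  1 × C: 1 H
  1 × N (charge +1): 3 H
  1 × S: 1 H
  Total hydrogens = 24.

24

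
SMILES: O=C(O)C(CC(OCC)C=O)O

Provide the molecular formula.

C7H12O5

Heavy atoms from the SMILES: 7 C, 5 O.
Implicit hydrogens by atom environment:
  3 × C: 1 H each → 3
  3 × O: no H
  2 × C: 2 H each → 4
  2 × O: 1 H each → 2
  1 × C: 3 H
  1 × C: no H
  Total hydrogens = 12.
Molecular formula: C7H12O5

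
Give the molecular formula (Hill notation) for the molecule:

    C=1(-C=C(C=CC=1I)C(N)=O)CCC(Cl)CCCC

C14H19ClINO

Heavy atoms from the SMILES: 14 C, 1 Cl, 1 I, 1 N, 1 O.
Implicit hydrogens by atom environment:
  5 × C: 2 H each → 10
  3 × C (aromatic): 1 H each → 3
  3 × C (aromatic): no H
  1 × C: 3 H
  1 × C: 1 H
  1 × C: no H
  1 × Cl: no H
  1 × I: no H
  1 × N: 2 H
  1 × O: no H
  Total hydrogens = 19.
Molecular formula: C14H19ClINO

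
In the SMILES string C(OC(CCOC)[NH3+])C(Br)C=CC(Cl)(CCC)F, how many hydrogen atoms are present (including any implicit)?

23

Hydrogens are implicit in SMILES; fill each atom to its normal valence:
  5 × C: 2 H each → 10
  4 × C: 1 H each → 4
  2 × C: 3 H each → 6
  2 × O: no H
  1 × Br: no H
  1 × C: no H
  1 × Cl: no H
  1 × F: no H
  1 × N (charge +1): 3 H
  Total hydrogens = 23.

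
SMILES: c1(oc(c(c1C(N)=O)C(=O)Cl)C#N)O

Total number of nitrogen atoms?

The symbol for nitrogen appears 2 times in the SMILES.

2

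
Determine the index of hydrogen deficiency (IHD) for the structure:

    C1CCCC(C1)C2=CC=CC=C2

Molecular formula from the SMILES: C12H16.
DoU = (2C + 2 + N − H − X)/2 = (2·12 + 2 + 0 − 16 − 0)/2 = 10/2 = 5.
(Structurally: 2 ring(s) + 3 π bond(s) = 5.)

5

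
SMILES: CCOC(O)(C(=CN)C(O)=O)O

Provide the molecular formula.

Heavy atoms from the SMILES: 6 C, 1 N, 5 O.
Implicit hydrogens by atom environment:
  3 × C: no H
  3 × O: 1 H each → 3
  2 × O: no H
  1 × C: 3 H
  1 × C: 2 H
  1 × C: 1 H
  1 × N: 2 H
  Total hydrogens = 11.
Molecular formula: C6H11NO5

C6H11NO5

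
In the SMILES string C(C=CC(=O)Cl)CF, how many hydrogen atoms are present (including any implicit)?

6

Hydrogens are implicit in SMILES; fill each atom to its normal valence:
  2 × C: 2 H each → 4
  2 × C: 1 H each → 2
  1 × C: no H
  1 × Cl: no H
  1 × F: no H
  1 × O: no H
  Total hydrogens = 6.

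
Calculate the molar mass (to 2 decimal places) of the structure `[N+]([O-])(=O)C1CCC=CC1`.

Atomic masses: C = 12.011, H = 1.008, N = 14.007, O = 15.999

Molecular formula: C6H9NO2.
M = 6×12.011 + 9×1.008 + 1×14.007 + 2×15.999 = 127.14 g/mol.

127.14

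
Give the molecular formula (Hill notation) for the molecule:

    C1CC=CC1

Heavy atoms from the SMILES: 5 C.
Implicit hydrogens by atom environment:
  3 × C: 2 H each → 6
  2 × C: 1 H each → 2
  Total hydrogens = 8.
Molecular formula: C5H8

C5H8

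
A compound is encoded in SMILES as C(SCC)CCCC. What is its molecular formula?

C7H16S

Heavy atoms from the SMILES: 7 C, 1 S.
Implicit hydrogens by atom environment:
  5 × C: 2 H each → 10
  2 × C: 3 H each → 6
  1 × S: no H
  Total hydrogens = 16.
Molecular formula: C7H16S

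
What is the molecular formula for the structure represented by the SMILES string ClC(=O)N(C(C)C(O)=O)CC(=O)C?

C7H10ClNO4

Heavy atoms from the SMILES: 7 C, 1 Cl, 1 N, 4 O.
Implicit hydrogens by atom environment:
  3 × C: no H
  3 × O: no H
  2 × C: 3 H each → 6
  1 × C: 2 H
  1 × C: 1 H
  1 × Cl: no H
  1 × N: no H
  1 × O: 1 H
  Total hydrogens = 10.
Molecular formula: C7H10ClNO4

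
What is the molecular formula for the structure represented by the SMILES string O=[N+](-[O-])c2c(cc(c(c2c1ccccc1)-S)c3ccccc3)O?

C18H13NO3S

Heavy atoms from the SMILES: 18 C, 1 N, 3 O, 1 S.
Implicit hydrogens by atom environment:
  11 × C (aromatic): 1 H each → 11
  7 × C (aromatic): no H
  1 × N (charge +1): no H
  1 × O: 1 H
  1 × O: no H
  1 × O (charge -1): no H
  1 × S: 1 H
  Total hydrogens = 13.
Molecular formula: C18H13NO3S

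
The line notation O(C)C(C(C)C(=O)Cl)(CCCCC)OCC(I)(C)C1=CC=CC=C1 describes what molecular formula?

C19H28ClIO3

Heavy atoms from the SMILES: 19 C, 1 Cl, 1 I, 3 O.
Implicit hydrogens by atom environment:
  5 × C: 2 H each → 10
  5 × C (aromatic): 1 H each → 5
  4 × C: 3 H each → 12
  3 × C: no H
  3 × O: no H
  1 × C: 1 H
  1 × C (aromatic): no H
  1 × Cl: no H
  1 × I: no H
  Total hydrogens = 28.
Molecular formula: C19H28ClIO3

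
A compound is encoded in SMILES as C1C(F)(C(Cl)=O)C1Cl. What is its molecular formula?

Heavy atoms from the SMILES: 4 C, 2 Cl, 1 F, 1 O.
Implicit hydrogens by atom environment:
  2 × C: no H
  2 × Cl: no H
  1 × C: 2 H
  1 × C: 1 H
  1 × F: no H
  1 × O: no H
  Total hydrogens = 3.
Molecular formula: C4H3Cl2FO

C4H3Cl2FO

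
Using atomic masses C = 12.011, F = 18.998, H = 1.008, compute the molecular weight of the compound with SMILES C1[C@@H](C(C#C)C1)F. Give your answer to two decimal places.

Molecular formula: C6H7F.
M = 6×12.011 + 1×18.998 + 7×1.008 = 98.12 g/mol.

98.12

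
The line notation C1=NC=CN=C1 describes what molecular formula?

C4H4N2

Heavy atoms from the SMILES: 4 C, 2 N.
Implicit hydrogens by atom environment:
  4 × C (aromatic): 1 H each → 4
  2 × N (aromatic): no H
  Total hydrogens = 4.
Molecular formula: C4H4N2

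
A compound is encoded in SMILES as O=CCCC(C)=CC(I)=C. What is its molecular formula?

Heavy atoms from the SMILES: 8 C, 1 I, 1 O.
Implicit hydrogens by atom environment:
  3 × C: 2 H each → 6
  2 × C: 1 H each → 2
  2 × C: no H
  1 × C: 3 H
  1 × I: no H
  1 × O: no H
  Total hydrogens = 11.
Molecular formula: C8H11IO

C8H11IO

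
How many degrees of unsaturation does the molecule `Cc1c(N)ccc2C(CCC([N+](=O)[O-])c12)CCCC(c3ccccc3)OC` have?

Molecular formula from the SMILES: C22H28N2O3.
DoU = (2C + 2 + N − H − X)/2 = (2·22 + 2 + 2 − 28 − 0)/2 = 20/2 = 10.
(Structurally: 3 ring(s) + 7 π bond(s) = 10.)

10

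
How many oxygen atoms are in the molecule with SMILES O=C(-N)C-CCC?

The symbol for oxygen appears 1 time in the SMILES.

1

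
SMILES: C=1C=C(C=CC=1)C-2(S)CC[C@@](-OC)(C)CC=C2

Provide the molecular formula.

C15H20OS

Heavy atoms from the SMILES: 15 C, 1 O, 1 S.
Implicit hydrogens by atom environment:
  5 × C (aromatic): 1 H each → 5
  3 × C: 2 H each → 6
  2 × C: 3 H each → 6
  2 × C: 1 H each → 2
  2 × C: no H
  1 × C (aromatic): no H
  1 × O: no H
  1 × S: 1 H
  Total hydrogens = 20.
Molecular formula: C15H20OS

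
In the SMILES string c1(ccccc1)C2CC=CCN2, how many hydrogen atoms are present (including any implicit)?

Hydrogens are implicit in SMILES; fill each atom to its normal valence:
  5 × C (aromatic): 1 H each → 5
  3 × C: 1 H each → 3
  2 × C: 2 H each → 4
  1 × C (aromatic): no H
  1 × N: 1 H
  Total hydrogens = 13.

13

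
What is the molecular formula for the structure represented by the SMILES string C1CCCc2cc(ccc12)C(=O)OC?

Heavy atoms from the SMILES: 12 C, 2 O.
Implicit hydrogens by atom environment:
  4 × C: 2 H each → 8
  3 × C (aromatic): 1 H each → 3
  3 × C (aromatic): no H
  2 × O: no H
  1 × C: 3 H
  1 × C: no H
  Total hydrogens = 14.
Molecular formula: C12H14O2

C12H14O2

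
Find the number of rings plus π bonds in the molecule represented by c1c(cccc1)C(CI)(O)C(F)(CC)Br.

4

Molecular formula from the SMILES: C11H13BrFIO.
DoU = (2C + 2 + N − H − X)/2 = (2·11 + 2 + 0 − 13 − 3)/2 = 8/2 = 4.
(Structurally: 1 ring(s) + 3 π bond(s) = 4.)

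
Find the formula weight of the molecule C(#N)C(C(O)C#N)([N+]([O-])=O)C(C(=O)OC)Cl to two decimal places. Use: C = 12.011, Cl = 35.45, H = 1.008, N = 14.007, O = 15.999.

Molecular formula: C7H6ClN3O5.
M = 7×12.011 + 1×35.45 + 6×1.008 + 3×14.007 + 5×15.999 = 247.59 g/mol.

247.59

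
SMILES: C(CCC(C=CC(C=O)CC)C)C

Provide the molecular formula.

C12H22O

Heavy atoms from the SMILES: 12 C, 1 O.
Implicit hydrogens by atom environment:
  5 × C: 1 H each → 5
  4 × C: 2 H each → 8
  3 × C: 3 H each → 9
  1 × O: no H
  Total hydrogens = 22.
Molecular formula: C12H22O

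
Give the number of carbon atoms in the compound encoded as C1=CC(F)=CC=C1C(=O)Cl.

The symbol for carbon appears 7 times in the SMILES. (Cl is a single chlorine, not C + l.)

7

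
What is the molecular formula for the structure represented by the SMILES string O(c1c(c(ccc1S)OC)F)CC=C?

Heavy atoms from the SMILES: 10 C, 1 F, 2 O, 1 S.
Implicit hydrogens by atom environment:
  4 × C (aromatic): no H
  2 × C: 2 H each → 4
  2 × C (aromatic): 1 H each → 2
  2 × O: no H
  1 × C: 3 H
  1 × C: 1 H
  1 × F: no H
  1 × S: 1 H
  Total hydrogens = 11.
Molecular formula: C10H11FO2S

C10H11FO2S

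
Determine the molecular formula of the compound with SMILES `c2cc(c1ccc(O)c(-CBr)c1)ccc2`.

Heavy atoms from the SMILES: 1 Br, 13 C, 1 O.
Implicit hydrogens by atom environment:
  8 × C (aromatic): 1 H each → 8
  4 × C (aromatic): no H
  1 × Br: no H
  1 × C: 2 H
  1 × O: 1 H
  Total hydrogens = 11.
Molecular formula: C13H11BrO

C13H11BrO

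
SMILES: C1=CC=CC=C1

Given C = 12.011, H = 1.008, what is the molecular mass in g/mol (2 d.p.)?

Molecular formula: C6H6.
M = 6×12.011 + 6×1.008 = 78.11 g/mol.

78.11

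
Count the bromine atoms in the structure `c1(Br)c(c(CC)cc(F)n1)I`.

1

The symbol for bromine appears 1 time in the SMILES.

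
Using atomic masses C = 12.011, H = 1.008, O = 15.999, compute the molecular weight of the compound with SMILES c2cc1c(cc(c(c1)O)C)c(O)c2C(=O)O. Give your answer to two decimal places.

Molecular formula: C12H10O4.
M = 12×12.011 + 10×1.008 + 4×15.999 = 218.21 g/mol.

218.21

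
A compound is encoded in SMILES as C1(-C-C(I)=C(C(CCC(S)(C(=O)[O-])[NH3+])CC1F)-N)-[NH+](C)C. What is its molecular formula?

Heavy atoms from the SMILES: 13 C, 1 F, 1 I, 3 N, 2 O, 1 S.
Implicit hydrogens by atom environment:
  4 × C: 2 H each → 8
  4 × C: no H
  3 × C: 1 H each → 3
  2 × C: 3 H each → 6
  1 × F: no H
  1 × I: no H
  1 × N (charge +1): 3 H
  1 × N: 2 H
  1 × N (charge +1): 1 H
  1 × O: no H
  1 × O (charge -1): no H
  1 × S: 1 H
  Total hydrogens = 24.
Net charge +1.
Molecular formula: C13H24FIN3O2S+

C13H24FIN3O2S+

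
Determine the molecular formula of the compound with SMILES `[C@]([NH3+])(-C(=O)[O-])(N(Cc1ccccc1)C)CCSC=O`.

Heavy atoms from the SMILES: 13 C, 2 N, 3 O, 1 S.
Implicit hydrogens by atom environment:
  5 × C (aromatic): 1 H each → 5
  3 × C: 2 H each → 6
  2 × C: no H
  2 × O: no H
  1 × C: 3 H
  1 × C: 1 H
  1 × C (aromatic): no H
  1 × N (charge +1): 3 H
  1 × N: no H
  1 × O (charge -1): no H
  1 × S: no H
  Total hydrogens = 18.
Molecular formula: C13H18N2O3S

C13H18N2O3S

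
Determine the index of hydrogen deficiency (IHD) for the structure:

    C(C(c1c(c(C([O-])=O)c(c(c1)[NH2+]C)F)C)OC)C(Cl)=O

Molecular formula from the SMILES: C13H15ClFNO4.
DoU = (2C + 2 + N − H − X)/2 = (2·13 + 2 + 1 − 15 − 2)/2 = 12/2 = 6.
(Structurally: 1 ring(s) + 5 π bond(s) = 6.)

6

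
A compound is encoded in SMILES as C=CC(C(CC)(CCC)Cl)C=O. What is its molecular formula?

C10H17ClO

Heavy atoms from the SMILES: 10 C, 1 Cl, 1 O.
Implicit hydrogens by atom environment:
  4 × C: 2 H each → 8
  3 × C: 1 H each → 3
  2 × C: 3 H each → 6
  1 × C: no H
  1 × Cl: no H
  1 × O: no H
  Total hydrogens = 17.
Molecular formula: C10H17ClO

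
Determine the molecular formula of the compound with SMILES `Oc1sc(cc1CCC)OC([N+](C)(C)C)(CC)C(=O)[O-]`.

Heavy atoms from the SMILES: 14 C, 1 N, 4 O, 1 S.
Implicit hydrogens by atom environment:
  5 × C: 3 H each → 15
  3 × C: 2 H each → 6
  3 × C (aromatic): no H
  2 × C: no H
  2 × O: no H
  1 × C (aromatic): 1 H
  1 × N (charge +1): no H
  1 × O: 1 H
  1 × O (charge -1): no H
  1 × S (aromatic): no H
  Total hydrogens = 23.
Molecular formula: C14H23NO4S

C14H23NO4S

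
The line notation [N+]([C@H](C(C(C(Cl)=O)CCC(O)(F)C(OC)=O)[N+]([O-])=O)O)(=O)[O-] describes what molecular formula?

Heavy atoms from the SMILES: 9 C, 1 Cl, 1 F, 2 N, 9 O.
Implicit hydrogens by atom environment:
  5 × O: no H
  3 × C: 1 H each → 3
  3 × C: no H
  2 × C: 2 H each → 4
  2 × N (charge +1): no H
  2 × O: 1 H each → 2
  2 × O (charge -1): no H
  1 × C: 3 H
  1 × Cl: no H
  1 × F: no H
  Total hydrogens = 12.
Molecular formula: C9H12ClFN2O9

C9H12ClFN2O9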